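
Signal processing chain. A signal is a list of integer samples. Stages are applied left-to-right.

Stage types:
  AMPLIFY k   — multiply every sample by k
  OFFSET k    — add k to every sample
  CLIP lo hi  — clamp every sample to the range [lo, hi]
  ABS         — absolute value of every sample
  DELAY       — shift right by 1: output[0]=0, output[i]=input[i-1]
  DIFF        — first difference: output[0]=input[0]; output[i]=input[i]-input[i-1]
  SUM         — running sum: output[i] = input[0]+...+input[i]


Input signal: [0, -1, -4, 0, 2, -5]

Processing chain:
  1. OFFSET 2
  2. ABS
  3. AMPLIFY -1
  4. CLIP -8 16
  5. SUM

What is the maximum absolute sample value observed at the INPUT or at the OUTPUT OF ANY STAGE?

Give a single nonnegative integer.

Input: [0, -1, -4, 0, 2, -5] (max |s|=5)
Stage 1 (OFFSET 2): 0+2=2, -1+2=1, -4+2=-2, 0+2=2, 2+2=4, -5+2=-3 -> [2, 1, -2, 2, 4, -3] (max |s|=4)
Stage 2 (ABS): |2|=2, |1|=1, |-2|=2, |2|=2, |4|=4, |-3|=3 -> [2, 1, 2, 2, 4, 3] (max |s|=4)
Stage 3 (AMPLIFY -1): 2*-1=-2, 1*-1=-1, 2*-1=-2, 2*-1=-2, 4*-1=-4, 3*-1=-3 -> [-2, -1, -2, -2, -4, -3] (max |s|=4)
Stage 4 (CLIP -8 16): clip(-2,-8,16)=-2, clip(-1,-8,16)=-1, clip(-2,-8,16)=-2, clip(-2,-8,16)=-2, clip(-4,-8,16)=-4, clip(-3,-8,16)=-3 -> [-2, -1, -2, -2, -4, -3] (max |s|=4)
Stage 5 (SUM): sum[0..0]=-2, sum[0..1]=-3, sum[0..2]=-5, sum[0..3]=-7, sum[0..4]=-11, sum[0..5]=-14 -> [-2, -3, -5, -7, -11, -14] (max |s|=14)
Overall max amplitude: 14

Answer: 14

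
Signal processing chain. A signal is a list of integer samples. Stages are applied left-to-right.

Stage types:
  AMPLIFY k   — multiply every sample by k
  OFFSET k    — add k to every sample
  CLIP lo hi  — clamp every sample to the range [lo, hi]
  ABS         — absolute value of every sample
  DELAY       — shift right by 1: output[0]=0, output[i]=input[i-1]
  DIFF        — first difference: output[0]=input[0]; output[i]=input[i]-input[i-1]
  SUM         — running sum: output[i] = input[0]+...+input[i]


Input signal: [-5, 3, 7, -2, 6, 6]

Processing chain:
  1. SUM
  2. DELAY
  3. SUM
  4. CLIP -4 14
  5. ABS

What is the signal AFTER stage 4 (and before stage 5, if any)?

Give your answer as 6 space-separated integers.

Answer: 0 -4 -4 -2 1 10

Derivation:
Input: [-5, 3, 7, -2, 6, 6]
Stage 1 (SUM): sum[0..0]=-5, sum[0..1]=-2, sum[0..2]=5, sum[0..3]=3, sum[0..4]=9, sum[0..5]=15 -> [-5, -2, 5, 3, 9, 15]
Stage 2 (DELAY): [0, -5, -2, 5, 3, 9] = [0, -5, -2, 5, 3, 9] -> [0, -5, -2, 5, 3, 9]
Stage 3 (SUM): sum[0..0]=0, sum[0..1]=-5, sum[0..2]=-7, sum[0..3]=-2, sum[0..4]=1, sum[0..5]=10 -> [0, -5, -7, -2, 1, 10]
Stage 4 (CLIP -4 14): clip(0,-4,14)=0, clip(-5,-4,14)=-4, clip(-7,-4,14)=-4, clip(-2,-4,14)=-2, clip(1,-4,14)=1, clip(10,-4,14)=10 -> [0, -4, -4, -2, 1, 10]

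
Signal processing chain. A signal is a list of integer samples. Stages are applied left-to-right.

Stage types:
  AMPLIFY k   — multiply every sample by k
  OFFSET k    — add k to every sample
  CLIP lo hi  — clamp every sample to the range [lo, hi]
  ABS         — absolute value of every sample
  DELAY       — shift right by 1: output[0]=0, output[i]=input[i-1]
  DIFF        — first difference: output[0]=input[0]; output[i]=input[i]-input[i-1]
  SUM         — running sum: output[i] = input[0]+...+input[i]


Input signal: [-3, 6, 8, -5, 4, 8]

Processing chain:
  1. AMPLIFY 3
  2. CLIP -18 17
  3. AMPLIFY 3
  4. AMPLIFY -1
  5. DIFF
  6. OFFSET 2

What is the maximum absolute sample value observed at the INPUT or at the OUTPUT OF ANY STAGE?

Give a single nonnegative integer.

Input: [-3, 6, 8, -5, 4, 8] (max |s|=8)
Stage 1 (AMPLIFY 3): -3*3=-9, 6*3=18, 8*3=24, -5*3=-15, 4*3=12, 8*3=24 -> [-9, 18, 24, -15, 12, 24] (max |s|=24)
Stage 2 (CLIP -18 17): clip(-9,-18,17)=-9, clip(18,-18,17)=17, clip(24,-18,17)=17, clip(-15,-18,17)=-15, clip(12,-18,17)=12, clip(24,-18,17)=17 -> [-9, 17, 17, -15, 12, 17] (max |s|=17)
Stage 3 (AMPLIFY 3): -9*3=-27, 17*3=51, 17*3=51, -15*3=-45, 12*3=36, 17*3=51 -> [-27, 51, 51, -45, 36, 51] (max |s|=51)
Stage 4 (AMPLIFY -1): -27*-1=27, 51*-1=-51, 51*-1=-51, -45*-1=45, 36*-1=-36, 51*-1=-51 -> [27, -51, -51, 45, -36, -51] (max |s|=51)
Stage 5 (DIFF): s[0]=27, -51-27=-78, -51--51=0, 45--51=96, -36-45=-81, -51--36=-15 -> [27, -78, 0, 96, -81, -15] (max |s|=96)
Stage 6 (OFFSET 2): 27+2=29, -78+2=-76, 0+2=2, 96+2=98, -81+2=-79, -15+2=-13 -> [29, -76, 2, 98, -79, -13] (max |s|=98)
Overall max amplitude: 98

Answer: 98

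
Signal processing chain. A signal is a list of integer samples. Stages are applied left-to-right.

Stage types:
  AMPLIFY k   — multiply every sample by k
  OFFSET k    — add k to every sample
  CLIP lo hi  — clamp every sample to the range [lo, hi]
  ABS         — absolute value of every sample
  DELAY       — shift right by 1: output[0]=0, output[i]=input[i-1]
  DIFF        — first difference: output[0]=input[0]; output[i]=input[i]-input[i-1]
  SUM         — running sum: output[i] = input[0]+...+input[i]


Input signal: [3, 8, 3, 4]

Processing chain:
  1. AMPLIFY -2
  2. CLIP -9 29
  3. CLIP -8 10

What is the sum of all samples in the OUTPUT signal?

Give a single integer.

Input: [3, 8, 3, 4]
Stage 1 (AMPLIFY -2): 3*-2=-6, 8*-2=-16, 3*-2=-6, 4*-2=-8 -> [-6, -16, -6, -8]
Stage 2 (CLIP -9 29): clip(-6,-9,29)=-6, clip(-16,-9,29)=-9, clip(-6,-9,29)=-6, clip(-8,-9,29)=-8 -> [-6, -9, -6, -8]
Stage 3 (CLIP -8 10): clip(-6,-8,10)=-6, clip(-9,-8,10)=-8, clip(-6,-8,10)=-6, clip(-8,-8,10)=-8 -> [-6, -8, -6, -8]
Output sum: -28

Answer: -28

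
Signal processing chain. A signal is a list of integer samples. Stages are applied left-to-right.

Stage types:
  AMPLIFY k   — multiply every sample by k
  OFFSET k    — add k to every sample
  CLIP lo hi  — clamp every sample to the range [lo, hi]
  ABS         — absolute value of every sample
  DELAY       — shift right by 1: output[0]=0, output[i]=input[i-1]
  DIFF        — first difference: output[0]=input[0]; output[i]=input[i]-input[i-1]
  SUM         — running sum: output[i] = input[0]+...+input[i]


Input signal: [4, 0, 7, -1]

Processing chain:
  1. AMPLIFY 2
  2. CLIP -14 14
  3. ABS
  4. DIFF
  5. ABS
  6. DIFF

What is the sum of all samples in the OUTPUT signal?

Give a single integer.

Input: [4, 0, 7, -1]
Stage 1 (AMPLIFY 2): 4*2=8, 0*2=0, 7*2=14, -1*2=-2 -> [8, 0, 14, -2]
Stage 2 (CLIP -14 14): clip(8,-14,14)=8, clip(0,-14,14)=0, clip(14,-14,14)=14, clip(-2,-14,14)=-2 -> [8, 0, 14, -2]
Stage 3 (ABS): |8|=8, |0|=0, |14|=14, |-2|=2 -> [8, 0, 14, 2]
Stage 4 (DIFF): s[0]=8, 0-8=-8, 14-0=14, 2-14=-12 -> [8, -8, 14, -12]
Stage 5 (ABS): |8|=8, |-8|=8, |14|=14, |-12|=12 -> [8, 8, 14, 12]
Stage 6 (DIFF): s[0]=8, 8-8=0, 14-8=6, 12-14=-2 -> [8, 0, 6, -2]
Output sum: 12

Answer: 12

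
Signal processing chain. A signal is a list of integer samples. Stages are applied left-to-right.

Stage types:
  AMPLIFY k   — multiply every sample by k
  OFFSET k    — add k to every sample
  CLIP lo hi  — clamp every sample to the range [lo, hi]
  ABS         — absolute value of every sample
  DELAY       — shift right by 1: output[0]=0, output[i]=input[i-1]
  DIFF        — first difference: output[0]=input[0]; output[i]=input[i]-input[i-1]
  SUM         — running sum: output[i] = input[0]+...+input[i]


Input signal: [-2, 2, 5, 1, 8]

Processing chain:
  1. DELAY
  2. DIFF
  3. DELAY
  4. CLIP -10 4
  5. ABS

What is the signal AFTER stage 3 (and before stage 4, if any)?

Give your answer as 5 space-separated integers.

Answer: 0 0 -2 4 3

Derivation:
Input: [-2, 2, 5, 1, 8]
Stage 1 (DELAY): [0, -2, 2, 5, 1] = [0, -2, 2, 5, 1] -> [0, -2, 2, 5, 1]
Stage 2 (DIFF): s[0]=0, -2-0=-2, 2--2=4, 5-2=3, 1-5=-4 -> [0, -2, 4, 3, -4]
Stage 3 (DELAY): [0, 0, -2, 4, 3] = [0, 0, -2, 4, 3] -> [0, 0, -2, 4, 3]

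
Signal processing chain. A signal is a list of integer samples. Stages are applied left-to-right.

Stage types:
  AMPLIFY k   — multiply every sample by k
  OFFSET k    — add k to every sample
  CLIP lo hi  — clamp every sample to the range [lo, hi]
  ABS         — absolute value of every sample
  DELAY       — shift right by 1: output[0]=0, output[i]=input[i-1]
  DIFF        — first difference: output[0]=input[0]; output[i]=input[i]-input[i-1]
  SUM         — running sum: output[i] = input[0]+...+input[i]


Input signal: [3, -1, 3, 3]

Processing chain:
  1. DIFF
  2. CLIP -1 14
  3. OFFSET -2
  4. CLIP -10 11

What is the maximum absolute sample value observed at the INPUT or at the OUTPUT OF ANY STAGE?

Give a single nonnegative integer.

Answer: 4

Derivation:
Input: [3, -1, 3, 3] (max |s|=3)
Stage 1 (DIFF): s[0]=3, -1-3=-4, 3--1=4, 3-3=0 -> [3, -4, 4, 0] (max |s|=4)
Stage 2 (CLIP -1 14): clip(3,-1,14)=3, clip(-4,-1,14)=-1, clip(4,-1,14)=4, clip(0,-1,14)=0 -> [3, -1, 4, 0] (max |s|=4)
Stage 3 (OFFSET -2): 3+-2=1, -1+-2=-3, 4+-2=2, 0+-2=-2 -> [1, -3, 2, -2] (max |s|=3)
Stage 4 (CLIP -10 11): clip(1,-10,11)=1, clip(-3,-10,11)=-3, clip(2,-10,11)=2, clip(-2,-10,11)=-2 -> [1, -3, 2, -2] (max |s|=3)
Overall max amplitude: 4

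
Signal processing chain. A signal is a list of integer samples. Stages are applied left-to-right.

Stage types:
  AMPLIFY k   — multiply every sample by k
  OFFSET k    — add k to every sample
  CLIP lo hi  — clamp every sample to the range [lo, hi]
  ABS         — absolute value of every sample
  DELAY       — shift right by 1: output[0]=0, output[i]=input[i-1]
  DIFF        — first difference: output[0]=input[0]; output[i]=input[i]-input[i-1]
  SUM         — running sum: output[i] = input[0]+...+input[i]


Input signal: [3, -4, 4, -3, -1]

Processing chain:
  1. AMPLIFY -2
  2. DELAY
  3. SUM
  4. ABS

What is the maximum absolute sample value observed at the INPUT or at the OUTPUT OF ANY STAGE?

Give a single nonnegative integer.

Answer: 8

Derivation:
Input: [3, -4, 4, -3, -1] (max |s|=4)
Stage 1 (AMPLIFY -2): 3*-2=-6, -4*-2=8, 4*-2=-8, -3*-2=6, -1*-2=2 -> [-6, 8, -8, 6, 2] (max |s|=8)
Stage 2 (DELAY): [0, -6, 8, -8, 6] = [0, -6, 8, -8, 6] -> [0, -6, 8, -8, 6] (max |s|=8)
Stage 3 (SUM): sum[0..0]=0, sum[0..1]=-6, sum[0..2]=2, sum[0..3]=-6, sum[0..4]=0 -> [0, -6, 2, -6, 0] (max |s|=6)
Stage 4 (ABS): |0|=0, |-6|=6, |2|=2, |-6|=6, |0|=0 -> [0, 6, 2, 6, 0] (max |s|=6)
Overall max amplitude: 8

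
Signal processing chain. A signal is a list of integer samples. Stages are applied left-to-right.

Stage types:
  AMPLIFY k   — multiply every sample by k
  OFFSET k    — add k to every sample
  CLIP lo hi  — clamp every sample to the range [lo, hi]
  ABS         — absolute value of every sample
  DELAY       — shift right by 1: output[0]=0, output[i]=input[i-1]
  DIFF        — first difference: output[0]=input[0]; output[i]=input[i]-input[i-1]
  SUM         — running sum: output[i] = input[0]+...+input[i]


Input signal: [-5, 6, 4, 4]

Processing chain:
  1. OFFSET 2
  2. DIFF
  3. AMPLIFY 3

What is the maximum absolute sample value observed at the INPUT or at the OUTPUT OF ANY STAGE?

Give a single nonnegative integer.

Answer: 33

Derivation:
Input: [-5, 6, 4, 4] (max |s|=6)
Stage 1 (OFFSET 2): -5+2=-3, 6+2=8, 4+2=6, 4+2=6 -> [-3, 8, 6, 6] (max |s|=8)
Stage 2 (DIFF): s[0]=-3, 8--3=11, 6-8=-2, 6-6=0 -> [-3, 11, -2, 0] (max |s|=11)
Stage 3 (AMPLIFY 3): -3*3=-9, 11*3=33, -2*3=-6, 0*3=0 -> [-9, 33, -6, 0] (max |s|=33)
Overall max amplitude: 33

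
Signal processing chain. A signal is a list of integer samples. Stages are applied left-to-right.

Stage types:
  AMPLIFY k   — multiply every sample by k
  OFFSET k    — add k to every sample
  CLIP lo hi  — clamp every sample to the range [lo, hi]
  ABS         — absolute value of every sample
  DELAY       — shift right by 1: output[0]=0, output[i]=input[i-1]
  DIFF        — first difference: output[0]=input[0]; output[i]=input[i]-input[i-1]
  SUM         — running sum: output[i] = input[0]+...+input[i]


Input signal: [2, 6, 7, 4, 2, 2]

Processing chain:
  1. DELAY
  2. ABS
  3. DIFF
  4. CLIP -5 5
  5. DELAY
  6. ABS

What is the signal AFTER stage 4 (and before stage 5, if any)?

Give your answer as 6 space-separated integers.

Answer: 0 2 4 1 -3 -2

Derivation:
Input: [2, 6, 7, 4, 2, 2]
Stage 1 (DELAY): [0, 2, 6, 7, 4, 2] = [0, 2, 6, 7, 4, 2] -> [0, 2, 6, 7, 4, 2]
Stage 2 (ABS): |0|=0, |2|=2, |6|=6, |7|=7, |4|=4, |2|=2 -> [0, 2, 6, 7, 4, 2]
Stage 3 (DIFF): s[0]=0, 2-0=2, 6-2=4, 7-6=1, 4-7=-3, 2-4=-2 -> [0, 2, 4, 1, -3, -2]
Stage 4 (CLIP -5 5): clip(0,-5,5)=0, clip(2,-5,5)=2, clip(4,-5,5)=4, clip(1,-5,5)=1, clip(-3,-5,5)=-3, clip(-2,-5,5)=-2 -> [0, 2, 4, 1, -3, -2]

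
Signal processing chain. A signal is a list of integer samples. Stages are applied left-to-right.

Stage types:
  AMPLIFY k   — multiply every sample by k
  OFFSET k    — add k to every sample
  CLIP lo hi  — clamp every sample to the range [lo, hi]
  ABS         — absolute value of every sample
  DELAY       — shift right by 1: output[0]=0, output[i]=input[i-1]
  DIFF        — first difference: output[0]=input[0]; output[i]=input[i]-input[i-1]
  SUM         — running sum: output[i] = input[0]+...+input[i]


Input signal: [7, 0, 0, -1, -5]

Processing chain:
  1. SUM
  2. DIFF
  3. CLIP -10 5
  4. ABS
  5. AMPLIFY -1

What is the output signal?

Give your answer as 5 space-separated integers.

Answer: -5 0 0 -1 -5

Derivation:
Input: [7, 0, 0, -1, -5]
Stage 1 (SUM): sum[0..0]=7, sum[0..1]=7, sum[0..2]=7, sum[0..3]=6, sum[0..4]=1 -> [7, 7, 7, 6, 1]
Stage 2 (DIFF): s[0]=7, 7-7=0, 7-7=0, 6-7=-1, 1-6=-5 -> [7, 0, 0, -1, -5]
Stage 3 (CLIP -10 5): clip(7,-10,5)=5, clip(0,-10,5)=0, clip(0,-10,5)=0, clip(-1,-10,5)=-1, clip(-5,-10,5)=-5 -> [5, 0, 0, -1, -5]
Stage 4 (ABS): |5|=5, |0|=0, |0|=0, |-1|=1, |-5|=5 -> [5, 0, 0, 1, 5]
Stage 5 (AMPLIFY -1): 5*-1=-5, 0*-1=0, 0*-1=0, 1*-1=-1, 5*-1=-5 -> [-5, 0, 0, -1, -5]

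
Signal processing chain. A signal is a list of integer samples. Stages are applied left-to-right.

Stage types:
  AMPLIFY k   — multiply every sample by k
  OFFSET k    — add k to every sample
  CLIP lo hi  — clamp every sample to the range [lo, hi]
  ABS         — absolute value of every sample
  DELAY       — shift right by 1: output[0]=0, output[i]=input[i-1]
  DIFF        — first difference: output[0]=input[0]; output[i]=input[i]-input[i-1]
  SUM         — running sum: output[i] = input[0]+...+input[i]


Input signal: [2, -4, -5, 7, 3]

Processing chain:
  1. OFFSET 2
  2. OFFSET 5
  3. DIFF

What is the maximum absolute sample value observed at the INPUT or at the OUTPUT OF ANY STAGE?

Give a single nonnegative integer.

Answer: 14

Derivation:
Input: [2, -4, -5, 7, 3] (max |s|=7)
Stage 1 (OFFSET 2): 2+2=4, -4+2=-2, -5+2=-3, 7+2=9, 3+2=5 -> [4, -2, -3, 9, 5] (max |s|=9)
Stage 2 (OFFSET 5): 4+5=9, -2+5=3, -3+5=2, 9+5=14, 5+5=10 -> [9, 3, 2, 14, 10] (max |s|=14)
Stage 3 (DIFF): s[0]=9, 3-9=-6, 2-3=-1, 14-2=12, 10-14=-4 -> [9, -6, -1, 12, -4] (max |s|=12)
Overall max amplitude: 14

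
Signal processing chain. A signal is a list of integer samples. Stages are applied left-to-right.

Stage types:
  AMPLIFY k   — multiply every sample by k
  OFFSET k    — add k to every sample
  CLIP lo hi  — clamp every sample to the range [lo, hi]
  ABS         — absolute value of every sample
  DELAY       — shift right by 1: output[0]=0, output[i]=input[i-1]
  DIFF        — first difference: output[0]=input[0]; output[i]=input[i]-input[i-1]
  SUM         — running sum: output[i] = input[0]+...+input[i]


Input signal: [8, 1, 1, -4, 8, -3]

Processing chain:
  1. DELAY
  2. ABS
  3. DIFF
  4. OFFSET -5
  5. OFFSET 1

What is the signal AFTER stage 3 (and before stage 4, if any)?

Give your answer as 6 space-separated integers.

Input: [8, 1, 1, -4, 8, -3]
Stage 1 (DELAY): [0, 8, 1, 1, -4, 8] = [0, 8, 1, 1, -4, 8] -> [0, 8, 1, 1, -4, 8]
Stage 2 (ABS): |0|=0, |8|=8, |1|=1, |1|=1, |-4|=4, |8|=8 -> [0, 8, 1, 1, 4, 8]
Stage 3 (DIFF): s[0]=0, 8-0=8, 1-8=-7, 1-1=0, 4-1=3, 8-4=4 -> [0, 8, -7, 0, 3, 4]

Answer: 0 8 -7 0 3 4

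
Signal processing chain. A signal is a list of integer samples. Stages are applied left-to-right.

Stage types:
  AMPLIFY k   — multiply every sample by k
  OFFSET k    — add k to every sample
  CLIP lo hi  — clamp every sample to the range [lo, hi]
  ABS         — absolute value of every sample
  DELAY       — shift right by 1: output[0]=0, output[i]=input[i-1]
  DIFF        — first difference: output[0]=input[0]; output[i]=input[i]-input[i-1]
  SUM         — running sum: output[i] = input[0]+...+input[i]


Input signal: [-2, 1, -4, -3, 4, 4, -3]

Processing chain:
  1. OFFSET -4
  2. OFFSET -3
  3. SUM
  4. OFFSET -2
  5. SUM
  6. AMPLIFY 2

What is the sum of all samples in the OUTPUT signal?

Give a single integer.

Input: [-2, 1, -4, -3, 4, 4, -3]
Stage 1 (OFFSET -4): -2+-4=-6, 1+-4=-3, -4+-4=-8, -3+-4=-7, 4+-4=0, 4+-4=0, -3+-4=-7 -> [-6, -3, -8, -7, 0, 0, -7]
Stage 2 (OFFSET -3): -6+-3=-9, -3+-3=-6, -8+-3=-11, -7+-3=-10, 0+-3=-3, 0+-3=-3, -7+-3=-10 -> [-9, -6, -11, -10, -3, -3, -10]
Stage 3 (SUM): sum[0..0]=-9, sum[0..1]=-15, sum[0..2]=-26, sum[0..3]=-36, sum[0..4]=-39, sum[0..5]=-42, sum[0..6]=-52 -> [-9, -15, -26, -36, -39, -42, -52]
Stage 4 (OFFSET -2): -9+-2=-11, -15+-2=-17, -26+-2=-28, -36+-2=-38, -39+-2=-41, -42+-2=-44, -52+-2=-54 -> [-11, -17, -28, -38, -41, -44, -54]
Stage 5 (SUM): sum[0..0]=-11, sum[0..1]=-28, sum[0..2]=-56, sum[0..3]=-94, sum[0..4]=-135, sum[0..5]=-179, sum[0..6]=-233 -> [-11, -28, -56, -94, -135, -179, -233]
Stage 6 (AMPLIFY 2): -11*2=-22, -28*2=-56, -56*2=-112, -94*2=-188, -135*2=-270, -179*2=-358, -233*2=-466 -> [-22, -56, -112, -188, -270, -358, -466]
Output sum: -1472

Answer: -1472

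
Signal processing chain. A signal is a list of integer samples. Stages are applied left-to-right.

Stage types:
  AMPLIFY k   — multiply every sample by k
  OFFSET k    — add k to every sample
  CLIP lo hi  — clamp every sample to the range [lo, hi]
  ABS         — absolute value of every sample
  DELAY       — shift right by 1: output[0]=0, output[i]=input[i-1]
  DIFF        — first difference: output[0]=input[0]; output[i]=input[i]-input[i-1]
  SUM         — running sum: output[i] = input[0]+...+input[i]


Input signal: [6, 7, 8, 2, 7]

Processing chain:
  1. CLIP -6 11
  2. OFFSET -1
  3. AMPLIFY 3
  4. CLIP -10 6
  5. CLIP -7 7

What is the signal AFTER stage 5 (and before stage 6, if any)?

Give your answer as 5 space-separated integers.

Answer: 6 6 6 3 6

Derivation:
Input: [6, 7, 8, 2, 7]
Stage 1 (CLIP -6 11): clip(6,-6,11)=6, clip(7,-6,11)=7, clip(8,-6,11)=8, clip(2,-6,11)=2, clip(7,-6,11)=7 -> [6, 7, 8, 2, 7]
Stage 2 (OFFSET -1): 6+-1=5, 7+-1=6, 8+-1=7, 2+-1=1, 7+-1=6 -> [5, 6, 7, 1, 6]
Stage 3 (AMPLIFY 3): 5*3=15, 6*3=18, 7*3=21, 1*3=3, 6*3=18 -> [15, 18, 21, 3, 18]
Stage 4 (CLIP -10 6): clip(15,-10,6)=6, clip(18,-10,6)=6, clip(21,-10,6)=6, clip(3,-10,6)=3, clip(18,-10,6)=6 -> [6, 6, 6, 3, 6]
Stage 5 (CLIP -7 7): clip(6,-7,7)=6, clip(6,-7,7)=6, clip(6,-7,7)=6, clip(3,-7,7)=3, clip(6,-7,7)=6 -> [6, 6, 6, 3, 6]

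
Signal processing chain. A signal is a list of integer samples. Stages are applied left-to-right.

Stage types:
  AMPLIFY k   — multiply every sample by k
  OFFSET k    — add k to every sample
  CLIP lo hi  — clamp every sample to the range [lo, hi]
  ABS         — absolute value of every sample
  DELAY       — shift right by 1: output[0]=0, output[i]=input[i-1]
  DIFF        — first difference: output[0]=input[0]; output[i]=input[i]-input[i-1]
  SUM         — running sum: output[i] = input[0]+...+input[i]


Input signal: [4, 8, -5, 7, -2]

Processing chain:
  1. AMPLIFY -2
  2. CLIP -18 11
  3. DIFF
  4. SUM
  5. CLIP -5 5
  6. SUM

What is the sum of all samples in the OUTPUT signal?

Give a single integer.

Input: [4, 8, -5, 7, -2]
Stage 1 (AMPLIFY -2): 4*-2=-8, 8*-2=-16, -5*-2=10, 7*-2=-14, -2*-2=4 -> [-8, -16, 10, -14, 4]
Stage 2 (CLIP -18 11): clip(-8,-18,11)=-8, clip(-16,-18,11)=-16, clip(10,-18,11)=10, clip(-14,-18,11)=-14, clip(4,-18,11)=4 -> [-8, -16, 10, -14, 4]
Stage 3 (DIFF): s[0]=-8, -16--8=-8, 10--16=26, -14-10=-24, 4--14=18 -> [-8, -8, 26, -24, 18]
Stage 4 (SUM): sum[0..0]=-8, sum[0..1]=-16, sum[0..2]=10, sum[0..3]=-14, sum[0..4]=4 -> [-8, -16, 10, -14, 4]
Stage 5 (CLIP -5 5): clip(-8,-5,5)=-5, clip(-16,-5,5)=-5, clip(10,-5,5)=5, clip(-14,-5,5)=-5, clip(4,-5,5)=4 -> [-5, -5, 5, -5, 4]
Stage 6 (SUM): sum[0..0]=-5, sum[0..1]=-10, sum[0..2]=-5, sum[0..3]=-10, sum[0..4]=-6 -> [-5, -10, -5, -10, -6]
Output sum: -36

Answer: -36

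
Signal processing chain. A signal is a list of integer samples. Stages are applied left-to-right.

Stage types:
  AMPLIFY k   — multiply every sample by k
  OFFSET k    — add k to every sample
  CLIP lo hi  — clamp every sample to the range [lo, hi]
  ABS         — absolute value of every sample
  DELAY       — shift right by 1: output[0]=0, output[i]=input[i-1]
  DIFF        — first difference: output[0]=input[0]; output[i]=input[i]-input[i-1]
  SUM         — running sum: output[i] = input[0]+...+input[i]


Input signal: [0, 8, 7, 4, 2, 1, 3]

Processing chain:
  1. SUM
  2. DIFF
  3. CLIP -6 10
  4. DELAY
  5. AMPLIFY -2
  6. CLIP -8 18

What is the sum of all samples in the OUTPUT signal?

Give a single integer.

Answer: -30

Derivation:
Input: [0, 8, 7, 4, 2, 1, 3]
Stage 1 (SUM): sum[0..0]=0, sum[0..1]=8, sum[0..2]=15, sum[0..3]=19, sum[0..4]=21, sum[0..5]=22, sum[0..6]=25 -> [0, 8, 15, 19, 21, 22, 25]
Stage 2 (DIFF): s[0]=0, 8-0=8, 15-8=7, 19-15=4, 21-19=2, 22-21=1, 25-22=3 -> [0, 8, 7, 4, 2, 1, 3]
Stage 3 (CLIP -6 10): clip(0,-6,10)=0, clip(8,-6,10)=8, clip(7,-6,10)=7, clip(4,-6,10)=4, clip(2,-6,10)=2, clip(1,-6,10)=1, clip(3,-6,10)=3 -> [0, 8, 7, 4, 2, 1, 3]
Stage 4 (DELAY): [0, 0, 8, 7, 4, 2, 1] = [0, 0, 8, 7, 4, 2, 1] -> [0, 0, 8, 7, 4, 2, 1]
Stage 5 (AMPLIFY -2): 0*-2=0, 0*-2=0, 8*-2=-16, 7*-2=-14, 4*-2=-8, 2*-2=-4, 1*-2=-2 -> [0, 0, -16, -14, -8, -4, -2]
Stage 6 (CLIP -8 18): clip(0,-8,18)=0, clip(0,-8,18)=0, clip(-16,-8,18)=-8, clip(-14,-8,18)=-8, clip(-8,-8,18)=-8, clip(-4,-8,18)=-4, clip(-2,-8,18)=-2 -> [0, 0, -8, -8, -8, -4, -2]
Output sum: -30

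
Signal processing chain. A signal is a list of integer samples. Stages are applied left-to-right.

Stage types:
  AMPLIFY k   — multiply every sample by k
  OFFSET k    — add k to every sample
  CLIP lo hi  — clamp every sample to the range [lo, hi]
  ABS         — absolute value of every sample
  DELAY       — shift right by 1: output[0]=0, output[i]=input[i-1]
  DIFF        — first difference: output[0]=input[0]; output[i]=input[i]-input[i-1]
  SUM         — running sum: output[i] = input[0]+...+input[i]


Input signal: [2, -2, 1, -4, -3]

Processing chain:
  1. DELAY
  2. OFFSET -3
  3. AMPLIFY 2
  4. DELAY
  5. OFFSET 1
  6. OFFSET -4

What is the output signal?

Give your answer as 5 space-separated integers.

Answer: -3 -9 -5 -13 -7

Derivation:
Input: [2, -2, 1, -4, -3]
Stage 1 (DELAY): [0, 2, -2, 1, -4] = [0, 2, -2, 1, -4] -> [0, 2, -2, 1, -4]
Stage 2 (OFFSET -3): 0+-3=-3, 2+-3=-1, -2+-3=-5, 1+-3=-2, -4+-3=-7 -> [-3, -1, -5, -2, -7]
Stage 3 (AMPLIFY 2): -3*2=-6, -1*2=-2, -5*2=-10, -2*2=-4, -7*2=-14 -> [-6, -2, -10, -4, -14]
Stage 4 (DELAY): [0, -6, -2, -10, -4] = [0, -6, -2, -10, -4] -> [0, -6, -2, -10, -4]
Stage 5 (OFFSET 1): 0+1=1, -6+1=-5, -2+1=-1, -10+1=-9, -4+1=-3 -> [1, -5, -1, -9, -3]
Stage 6 (OFFSET -4): 1+-4=-3, -5+-4=-9, -1+-4=-5, -9+-4=-13, -3+-4=-7 -> [-3, -9, -5, -13, -7]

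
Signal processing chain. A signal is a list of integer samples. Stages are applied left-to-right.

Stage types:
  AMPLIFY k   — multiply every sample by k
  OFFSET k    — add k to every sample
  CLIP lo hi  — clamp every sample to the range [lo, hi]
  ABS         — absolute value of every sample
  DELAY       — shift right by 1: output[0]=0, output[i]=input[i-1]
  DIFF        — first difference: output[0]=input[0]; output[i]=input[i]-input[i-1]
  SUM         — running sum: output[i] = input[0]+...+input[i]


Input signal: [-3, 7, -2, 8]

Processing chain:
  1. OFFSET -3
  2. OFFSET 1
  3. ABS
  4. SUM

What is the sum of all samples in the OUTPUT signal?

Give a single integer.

Answer: 49

Derivation:
Input: [-3, 7, -2, 8]
Stage 1 (OFFSET -3): -3+-3=-6, 7+-3=4, -2+-3=-5, 8+-3=5 -> [-6, 4, -5, 5]
Stage 2 (OFFSET 1): -6+1=-5, 4+1=5, -5+1=-4, 5+1=6 -> [-5, 5, -4, 6]
Stage 3 (ABS): |-5|=5, |5|=5, |-4|=4, |6|=6 -> [5, 5, 4, 6]
Stage 4 (SUM): sum[0..0]=5, sum[0..1]=10, sum[0..2]=14, sum[0..3]=20 -> [5, 10, 14, 20]
Output sum: 49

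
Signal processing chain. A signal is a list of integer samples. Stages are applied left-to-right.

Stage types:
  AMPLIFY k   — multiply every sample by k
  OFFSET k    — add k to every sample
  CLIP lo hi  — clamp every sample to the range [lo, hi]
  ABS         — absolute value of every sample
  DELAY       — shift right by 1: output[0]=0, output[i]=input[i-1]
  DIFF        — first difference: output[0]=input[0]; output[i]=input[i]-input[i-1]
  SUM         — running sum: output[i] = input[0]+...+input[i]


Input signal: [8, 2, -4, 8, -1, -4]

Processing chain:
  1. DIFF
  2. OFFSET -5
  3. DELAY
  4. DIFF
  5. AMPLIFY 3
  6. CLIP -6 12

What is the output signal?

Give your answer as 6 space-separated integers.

Answer: 0 9 -6 0 12 -6

Derivation:
Input: [8, 2, -4, 8, -1, -4]
Stage 1 (DIFF): s[0]=8, 2-8=-6, -4-2=-6, 8--4=12, -1-8=-9, -4--1=-3 -> [8, -6, -6, 12, -9, -3]
Stage 2 (OFFSET -5): 8+-5=3, -6+-5=-11, -6+-5=-11, 12+-5=7, -9+-5=-14, -3+-5=-8 -> [3, -11, -11, 7, -14, -8]
Stage 3 (DELAY): [0, 3, -11, -11, 7, -14] = [0, 3, -11, -11, 7, -14] -> [0, 3, -11, -11, 7, -14]
Stage 4 (DIFF): s[0]=0, 3-0=3, -11-3=-14, -11--11=0, 7--11=18, -14-7=-21 -> [0, 3, -14, 0, 18, -21]
Stage 5 (AMPLIFY 3): 0*3=0, 3*3=9, -14*3=-42, 0*3=0, 18*3=54, -21*3=-63 -> [0, 9, -42, 0, 54, -63]
Stage 6 (CLIP -6 12): clip(0,-6,12)=0, clip(9,-6,12)=9, clip(-42,-6,12)=-6, clip(0,-6,12)=0, clip(54,-6,12)=12, clip(-63,-6,12)=-6 -> [0, 9, -6, 0, 12, -6]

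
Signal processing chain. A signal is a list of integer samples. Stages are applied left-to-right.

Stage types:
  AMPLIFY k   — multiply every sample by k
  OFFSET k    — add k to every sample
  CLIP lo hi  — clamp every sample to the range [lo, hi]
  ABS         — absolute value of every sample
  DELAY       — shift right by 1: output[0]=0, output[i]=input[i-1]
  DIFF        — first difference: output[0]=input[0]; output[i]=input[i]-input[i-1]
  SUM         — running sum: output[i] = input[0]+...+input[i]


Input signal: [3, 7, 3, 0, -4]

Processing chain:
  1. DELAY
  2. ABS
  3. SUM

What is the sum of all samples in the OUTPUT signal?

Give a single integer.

Answer: 39

Derivation:
Input: [3, 7, 3, 0, -4]
Stage 1 (DELAY): [0, 3, 7, 3, 0] = [0, 3, 7, 3, 0] -> [0, 3, 7, 3, 0]
Stage 2 (ABS): |0|=0, |3|=3, |7|=7, |3|=3, |0|=0 -> [0, 3, 7, 3, 0]
Stage 3 (SUM): sum[0..0]=0, sum[0..1]=3, sum[0..2]=10, sum[0..3]=13, sum[0..4]=13 -> [0, 3, 10, 13, 13]
Output sum: 39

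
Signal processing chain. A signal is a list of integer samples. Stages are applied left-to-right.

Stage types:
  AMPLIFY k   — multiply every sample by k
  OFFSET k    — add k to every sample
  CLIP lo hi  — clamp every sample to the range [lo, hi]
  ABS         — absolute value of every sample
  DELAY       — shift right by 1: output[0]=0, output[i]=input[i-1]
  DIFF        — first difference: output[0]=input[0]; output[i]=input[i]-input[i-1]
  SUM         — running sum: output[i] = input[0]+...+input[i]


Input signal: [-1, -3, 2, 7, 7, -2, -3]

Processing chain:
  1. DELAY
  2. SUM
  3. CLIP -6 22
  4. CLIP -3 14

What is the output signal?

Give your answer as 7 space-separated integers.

Answer: 0 -1 -3 -2 5 12 10

Derivation:
Input: [-1, -3, 2, 7, 7, -2, -3]
Stage 1 (DELAY): [0, -1, -3, 2, 7, 7, -2] = [0, -1, -3, 2, 7, 7, -2] -> [0, -1, -3, 2, 7, 7, -2]
Stage 2 (SUM): sum[0..0]=0, sum[0..1]=-1, sum[0..2]=-4, sum[0..3]=-2, sum[0..4]=5, sum[0..5]=12, sum[0..6]=10 -> [0, -1, -4, -2, 5, 12, 10]
Stage 3 (CLIP -6 22): clip(0,-6,22)=0, clip(-1,-6,22)=-1, clip(-4,-6,22)=-4, clip(-2,-6,22)=-2, clip(5,-6,22)=5, clip(12,-6,22)=12, clip(10,-6,22)=10 -> [0, -1, -4, -2, 5, 12, 10]
Stage 4 (CLIP -3 14): clip(0,-3,14)=0, clip(-1,-3,14)=-1, clip(-4,-3,14)=-3, clip(-2,-3,14)=-2, clip(5,-3,14)=5, clip(12,-3,14)=12, clip(10,-3,14)=10 -> [0, -1, -3, -2, 5, 12, 10]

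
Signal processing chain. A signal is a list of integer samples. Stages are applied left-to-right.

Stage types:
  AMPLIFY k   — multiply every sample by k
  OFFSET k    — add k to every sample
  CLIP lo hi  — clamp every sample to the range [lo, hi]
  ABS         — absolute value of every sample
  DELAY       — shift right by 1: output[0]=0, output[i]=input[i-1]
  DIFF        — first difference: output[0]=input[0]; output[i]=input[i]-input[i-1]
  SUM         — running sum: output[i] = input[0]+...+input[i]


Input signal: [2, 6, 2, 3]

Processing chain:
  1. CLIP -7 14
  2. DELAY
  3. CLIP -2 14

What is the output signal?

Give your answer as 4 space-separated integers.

Answer: 0 2 6 2

Derivation:
Input: [2, 6, 2, 3]
Stage 1 (CLIP -7 14): clip(2,-7,14)=2, clip(6,-7,14)=6, clip(2,-7,14)=2, clip(3,-7,14)=3 -> [2, 6, 2, 3]
Stage 2 (DELAY): [0, 2, 6, 2] = [0, 2, 6, 2] -> [0, 2, 6, 2]
Stage 3 (CLIP -2 14): clip(0,-2,14)=0, clip(2,-2,14)=2, clip(6,-2,14)=6, clip(2,-2,14)=2 -> [0, 2, 6, 2]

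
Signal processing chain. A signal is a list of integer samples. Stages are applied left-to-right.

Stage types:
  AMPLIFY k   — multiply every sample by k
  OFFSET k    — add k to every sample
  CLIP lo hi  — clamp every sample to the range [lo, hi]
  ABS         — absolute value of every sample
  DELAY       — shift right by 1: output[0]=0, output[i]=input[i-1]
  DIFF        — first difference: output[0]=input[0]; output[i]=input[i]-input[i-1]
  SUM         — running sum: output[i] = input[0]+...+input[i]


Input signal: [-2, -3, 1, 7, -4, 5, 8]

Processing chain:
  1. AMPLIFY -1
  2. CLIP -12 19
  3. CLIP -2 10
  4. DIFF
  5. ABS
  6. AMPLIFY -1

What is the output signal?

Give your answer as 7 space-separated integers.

Input: [-2, -3, 1, 7, -4, 5, 8]
Stage 1 (AMPLIFY -1): -2*-1=2, -3*-1=3, 1*-1=-1, 7*-1=-7, -4*-1=4, 5*-1=-5, 8*-1=-8 -> [2, 3, -1, -7, 4, -5, -8]
Stage 2 (CLIP -12 19): clip(2,-12,19)=2, clip(3,-12,19)=3, clip(-1,-12,19)=-1, clip(-7,-12,19)=-7, clip(4,-12,19)=4, clip(-5,-12,19)=-5, clip(-8,-12,19)=-8 -> [2, 3, -1, -7, 4, -5, -8]
Stage 3 (CLIP -2 10): clip(2,-2,10)=2, clip(3,-2,10)=3, clip(-1,-2,10)=-1, clip(-7,-2,10)=-2, clip(4,-2,10)=4, clip(-5,-2,10)=-2, clip(-8,-2,10)=-2 -> [2, 3, -1, -2, 4, -2, -2]
Stage 4 (DIFF): s[0]=2, 3-2=1, -1-3=-4, -2--1=-1, 4--2=6, -2-4=-6, -2--2=0 -> [2, 1, -4, -1, 6, -6, 0]
Stage 5 (ABS): |2|=2, |1|=1, |-4|=4, |-1|=1, |6|=6, |-6|=6, |0|=0 -> [2, 1, 4, 1, 6, 6, 0]
Stage 6 (AMPLIFY -1): 2*-1=-2, 1*-1=-1, 4*-1=-4, 1*-1=-1, 6*-1=-6, 6*-1=-6, 0*-1=0 -> [-2, -1, -4, -1, -6, -6, 0]

Answer: -2 -1 -4 -1 -6 -6 0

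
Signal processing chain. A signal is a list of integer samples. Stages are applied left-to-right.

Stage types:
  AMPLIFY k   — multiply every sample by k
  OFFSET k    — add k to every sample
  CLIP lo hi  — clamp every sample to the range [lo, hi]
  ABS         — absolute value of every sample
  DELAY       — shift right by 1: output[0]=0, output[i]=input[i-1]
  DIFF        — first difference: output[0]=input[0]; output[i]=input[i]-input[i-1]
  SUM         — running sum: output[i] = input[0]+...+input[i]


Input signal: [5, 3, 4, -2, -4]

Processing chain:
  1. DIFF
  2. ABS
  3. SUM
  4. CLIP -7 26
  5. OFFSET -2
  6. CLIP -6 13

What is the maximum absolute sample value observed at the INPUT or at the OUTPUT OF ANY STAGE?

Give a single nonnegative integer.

Answer: 16

Derivation:
Input: [5, 3, 4, -2, -4] (max |s|=5)
Stage 1 (DIFF): s[0]=5, 3-5=-2, 4-3=1, -2-4=-6, -4--2=-2 -> [5, -2, 1, -6, -2] (max |s|=6)
Stage 2 (ABS): |5|=5, |-2|=2, |1|=1, |-6|=6, |-2|=2 -> [5, 2, 1, 6, 2] (max |s|=6)
Stage 3 (SUM): sum[0..0]=5, sum[0..1]=7, sum[0..2]=8, sum[0..3]=14, sum[0..4]=16 -> [5, 7, 8, 14, 16] (max |s|=16)
Stage 4 (CLIP -7 26): clip(5,-7,26)=5, clip(7,-7,26)=7, clip(8,-7,26)=8, clip(14,-7,26)=14, clip(16,-7,26)=16 -> [5, 7, 8, 14, 16] (max |s|=16)
Stage 5 (OFFSET -2): 5+-2=3, 7+-2=5, 8+-2=6, 14+-2=12, 16+-2=14 -> [3, 5, 6, 12, 14] (max |s|=14)
Stage 6 (CLIP -6 13): clip(3,-6,13)=3, clip(5,-6,13)=5, clip(6,-6,13)=6, clip(12,-6,13)=12, clip(14,-6,13)=13 -> [3, 5, 6, 12, 13] (max |s|=13)
Overall max amplitude: 16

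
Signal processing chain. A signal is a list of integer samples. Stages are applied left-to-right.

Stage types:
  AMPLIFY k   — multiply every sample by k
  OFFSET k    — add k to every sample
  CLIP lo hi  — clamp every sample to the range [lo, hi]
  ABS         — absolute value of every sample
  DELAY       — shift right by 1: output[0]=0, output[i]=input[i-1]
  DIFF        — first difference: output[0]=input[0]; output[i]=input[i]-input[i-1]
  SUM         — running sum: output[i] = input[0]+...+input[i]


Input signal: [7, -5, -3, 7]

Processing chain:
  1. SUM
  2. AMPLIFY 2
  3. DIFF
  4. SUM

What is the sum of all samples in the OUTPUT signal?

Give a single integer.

Answer: 28

Derivation:
Input: [7, -5, -3, 7]
Stage 1 (SUM): sum[0..0]=7, sum[0..1]=2, sum[0..2]=-1, sum[0..3]=6 -> [7, 2, -1, 6]
Stage 2 (AMPLIFY 2): 7*2=14, 2*2=4, -1*2=-2, 6*2=12 -> [14, 4, -2, 12]
Stage 3 (DIFF): s[0]=14, 4-14=-10, -2-4=-6, 12--2=14 -> [14, -10, -6, 14]
Stage 4 (SUM): sum[0..0]=14, sum[0..1]=4, sum[0..2]=-2, sum[0..3]=12 -> [14, 4, -2, 12]
Output sum: 28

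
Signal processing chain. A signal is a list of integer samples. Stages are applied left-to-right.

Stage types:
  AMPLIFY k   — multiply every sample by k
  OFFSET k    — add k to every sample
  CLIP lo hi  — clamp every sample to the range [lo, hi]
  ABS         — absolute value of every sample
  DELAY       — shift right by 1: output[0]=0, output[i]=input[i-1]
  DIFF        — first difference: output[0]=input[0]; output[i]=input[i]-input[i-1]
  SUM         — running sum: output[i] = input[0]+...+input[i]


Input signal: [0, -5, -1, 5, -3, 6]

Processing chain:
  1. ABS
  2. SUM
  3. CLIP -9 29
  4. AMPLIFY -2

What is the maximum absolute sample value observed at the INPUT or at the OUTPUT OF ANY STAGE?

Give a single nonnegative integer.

Answer: 40

Derivation:
Input: [0, -5, -1, 5, -3, 6] (max |s|=6)
Stage 1 (ABS): |0|=0, |-5|=5, |-1|=1, |5|=5, |-3|=3, |6|=6 -> [0, 5, 1, 5, 3, 6] (max |s|=6)
Stage 2 (SUM): sum[0..0]=0, sum[0..1]=5, sum[0..2]=6, sum[0..3]=11, sum[0..4]=14, sum[0..5]=20 -> [0, 5, 6, 11, 14, 20] (max |s|=20)
Stage 3 (CLIP -9 29): clip(0,-9,29)=0, clip(5,-9,29)=5, clip(6,-9,29)=6, clip(11,-9,29)=11, clip(14,-9,29)=14, clip(20,-9,29)=20 -> [0, 5, 6, 11, 14, 20] (max |s|=20)
Stage 4 (AMPLIFY -2): 0*-2=0, 5*-2=-10, 6*-2=-12, 11*-2=-22, 14*-2=-28, 20*-2=-40 -> [0, -10, -12, -22, -28, -40] (max |s|=40)
Overall max amplitude: 40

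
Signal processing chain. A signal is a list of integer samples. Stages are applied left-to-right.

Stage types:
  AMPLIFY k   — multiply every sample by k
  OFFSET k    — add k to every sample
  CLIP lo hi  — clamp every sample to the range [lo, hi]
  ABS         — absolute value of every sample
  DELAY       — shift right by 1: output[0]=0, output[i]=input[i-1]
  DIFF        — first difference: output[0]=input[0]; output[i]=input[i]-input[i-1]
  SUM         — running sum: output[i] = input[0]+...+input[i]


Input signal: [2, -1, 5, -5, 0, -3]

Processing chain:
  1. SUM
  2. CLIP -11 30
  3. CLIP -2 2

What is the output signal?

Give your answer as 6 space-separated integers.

Answer: 2 1 2 1 1 -2

Derivation:
Input: [2, -1, 5, -5, 0, -3]
Stage 1 (SUM): sum[0..0]=2, sum[0..1]=1, sum[0..2]=6, sum[0..3]=1, sum[0..4]=1, sum[0..5]=-2 -> [2, 1, 6, 1, 1, -2]
Stage 2 (CLIP -11 30): clip(2,-11,30)=2, clip(1,-11,30)=1, clip(6,-11,30)=6, clip(1,-11,30)=1, clip(1,-11,30)=1, clip(-2,-11,30)=-2 -> [2, 1, 6, 1, 1, -2]
Stage 3 (CLIP -2 2): clip(2,-2,2)=2, clip(1,-2,2)=1, clip(6,-2,2)=2, clip(1,-2,2)=1, clip(1,-2,2)=1, clip(-2,-2,2)=-2 -> [2, 1, 2, 1, 1, -2]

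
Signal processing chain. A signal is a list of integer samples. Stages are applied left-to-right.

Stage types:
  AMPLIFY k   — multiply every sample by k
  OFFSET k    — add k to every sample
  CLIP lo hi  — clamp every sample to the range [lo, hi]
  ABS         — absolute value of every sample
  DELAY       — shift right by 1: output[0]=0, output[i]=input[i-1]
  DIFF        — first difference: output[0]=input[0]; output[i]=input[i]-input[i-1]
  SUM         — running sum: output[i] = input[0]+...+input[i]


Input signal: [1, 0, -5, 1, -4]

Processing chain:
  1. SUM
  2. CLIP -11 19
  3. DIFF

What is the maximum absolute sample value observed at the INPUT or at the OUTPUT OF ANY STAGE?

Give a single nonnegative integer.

Answer: 7

Derivation:
Input: [1, 0, -5, 1, -4] (max |s|=5)
Stage 1 (SUM): sum[0..0]=1, sum[0..1]=1, sum[0..2]=-4, sum[0..3]=-3, sum[0..4]=-7 -> [1, 1, -4, -3, -7] (max |s|=7)
Stage 2 (CLIP -11 19): clip(1,-11,19)=1, clip(1,-11,19)=1, clip(-4,-11,19)=-4, clip(-3,-11,19)=-3, clip(-7,-11,19)=-7 -> [1, 1, -4, -3, -7] (max |s|=7)
Stage 3 (DIFF): s[0]=1, 1-1=0, -4-1=-5, -3--4=1, -7--3=-4 -> [1, 0, -5, 1, -4] (max |s|=5)
Overall max amplitude: 7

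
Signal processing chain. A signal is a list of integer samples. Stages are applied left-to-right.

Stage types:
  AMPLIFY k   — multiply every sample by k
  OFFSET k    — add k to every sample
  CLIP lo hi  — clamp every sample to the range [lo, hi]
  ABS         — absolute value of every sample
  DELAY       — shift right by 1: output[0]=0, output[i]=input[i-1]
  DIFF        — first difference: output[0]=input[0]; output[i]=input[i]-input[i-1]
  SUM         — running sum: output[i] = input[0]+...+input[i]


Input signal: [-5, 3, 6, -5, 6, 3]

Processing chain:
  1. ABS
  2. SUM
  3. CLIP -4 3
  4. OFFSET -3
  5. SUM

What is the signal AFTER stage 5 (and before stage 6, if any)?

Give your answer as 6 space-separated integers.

Input: [-5, 3, 6, -5, 6, 3]
Stage 1 (ABS): |-5|=5, |3|=3, |6|=6, |-5|=5, |6|=6, |3|=3 -> [5, 3, 6, 5, 6, 3]
Stage 2 (SUM): sum[0..0]=5, sum[0..1]=8, sum[0..2]=14, sum[0..3]=19, sum[0..4]=25, sum[0..5]=28 -> [5, 8, 14, 19, 25, 28]
Stage 3 (CLIP -4 3): clip(5,-4,3)=3, clip(8,-4,3)=3, clip(14,-4,3)=3, clip(19,-4,3)=3, clip(25,-4,3)=3, clip(28,-4,3)=3 -> [3, 3, 3, 3, 3, 3]
Stage 4 (OFFSET -3): 3+-3=0, 3+-3=0, 3+-3=0, 3+-3=0, 3+-3=0, 3+-3=0 -> [0, 0, 0, 0, 0, 0]
Stage 5 (SUM): sum[0..0]=0, sum[0..1]=0, sum[0..2]=0, sum[0..3]=0, sum[0..4]=0, sum[0..5]=0 -> [0, 0, 0, 0, 0, 0]

Answer: 0 0 0 0 0 0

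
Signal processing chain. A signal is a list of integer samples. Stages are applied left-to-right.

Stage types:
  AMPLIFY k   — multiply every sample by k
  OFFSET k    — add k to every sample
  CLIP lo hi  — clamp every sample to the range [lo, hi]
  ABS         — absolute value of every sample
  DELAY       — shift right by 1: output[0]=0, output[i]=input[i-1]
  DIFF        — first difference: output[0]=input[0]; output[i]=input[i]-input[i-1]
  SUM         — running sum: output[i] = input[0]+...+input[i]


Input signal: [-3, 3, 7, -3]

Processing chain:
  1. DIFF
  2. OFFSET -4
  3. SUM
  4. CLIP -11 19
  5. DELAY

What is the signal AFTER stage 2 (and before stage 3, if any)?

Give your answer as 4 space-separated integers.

Input: [-3, 3, 7, -3]
Stage 1 (DIFF): s[0]=-3, 3--3=6, 7-3=4, -3-7=-10 -> [-3, 6, 4, -10]
Stage 2 (OFFSET -4): -3+-4=-7, 6+-4=2, 4+-4=0, -10+-4=-14 -> [-7, 2, 0, -14]

Answer: -7 2 0 -14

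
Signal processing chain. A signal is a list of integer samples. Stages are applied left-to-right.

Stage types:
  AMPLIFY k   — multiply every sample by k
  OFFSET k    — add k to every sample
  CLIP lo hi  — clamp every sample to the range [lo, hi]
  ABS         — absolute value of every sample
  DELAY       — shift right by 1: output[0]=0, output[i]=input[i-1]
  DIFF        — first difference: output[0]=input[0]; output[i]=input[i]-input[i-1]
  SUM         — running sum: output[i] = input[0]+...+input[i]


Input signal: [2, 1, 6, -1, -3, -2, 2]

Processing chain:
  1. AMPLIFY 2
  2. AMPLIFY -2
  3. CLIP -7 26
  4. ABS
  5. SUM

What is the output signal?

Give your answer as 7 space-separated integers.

Answer: 7 11 18 22 34 42 49

Derivation:
Input: [2, 1, 6, -1, -3, -2, 2]
Stage 1 (AMPLIFY 2): 2*2=4, 1*2=2, 6*2=12, -1*2=-2, -3*2=-6, -2*2=-4, 2*2=4 -> [4, 2, 12, -2, -6, -4, 4]
Stage 2 (AMPLIFY -2): 4*-2=-8, 2*-2=-4, 12*-2=-24, -2*-2=4, -6*-2=12, -4*-2=8, 4*-2=-8 -> [-8, -4, -24, 4, 12, 8, -8]
Stage 3 (CLIP -7 26): clip(-8,-7,26)=-7, clip(-4,-7,26)=-4, clip(-24,-7,26)=-7, clip(4,-7,26)=4, clip(12,-7,26)=12, clip(8,-7,26)=8, clip(-8,-7,26)=-7 -> [-7, -4, -7, 4, 12, 8, -7]
Stage 4 (ABS): |-7|=7, |-4|=4, |-7|=7, |4|=4, |12|=12, |8|=8, |-7|=7 -> [7, 4, 7, 4, 12, 8, 7]
Stage 5 (SUM): sum[0..0]=7, sum[0..1]=11, sum[0..2]=18, sum[0..3]=22, sum[0..4]=34, sum[0..5]=42, sum[0..6]=49 -> [7, 11, 18, 22, 34, 42, 49]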